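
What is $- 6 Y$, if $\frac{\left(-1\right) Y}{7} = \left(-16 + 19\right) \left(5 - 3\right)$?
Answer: $252$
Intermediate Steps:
$Y = -42$ ($Y = - 7 \left(-16 + 19\right) \left(5 - 3\right) = - 7 \cdot 3 \cdot 2 = \left(-7\right) 6 = -42$)
$- 6 Y = \left(-6\right) \left(-42\right) = 252$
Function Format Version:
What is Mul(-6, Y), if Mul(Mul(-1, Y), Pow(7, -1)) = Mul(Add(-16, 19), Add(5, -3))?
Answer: 252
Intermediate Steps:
Y = -42 (Y = Mul(-7, Mul(Add(-16, 19), Add(5, -3))) = Mul(-7, Mul(3, 2)) = Mul(-7, 6) = -42)
Mul(-6, Y) = Mul(-6, -42) = 252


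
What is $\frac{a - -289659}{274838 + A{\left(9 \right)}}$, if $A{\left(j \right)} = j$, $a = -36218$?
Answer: $\frac{253441}{274847} \approx 0.92212$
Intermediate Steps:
$\frac{a - -289659}{274838 + A{\left(9 \right)}} = \frac{-36218 - -289659}{274838 + 9} = \frac{-36218 + 289659}{274847} = 253441 \cdot \frac{1}{274847} = \frac{253441}{274847}$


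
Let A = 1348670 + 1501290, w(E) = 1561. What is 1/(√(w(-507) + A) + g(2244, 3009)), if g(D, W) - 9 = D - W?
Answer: 252/759995 + √2851521/2279985 ≈ 0.0010722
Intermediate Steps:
g(D, W) = 9 + D - W (g(D, W) = 9 + (D - W) = 9 + D - W)
A = 2849960
1/(√(w(-507) + A) + g(2244, 3009)) = 1/(√(1561 + 2849960) + (9 + 2244 - 1*3009)) = 1/(√2851521 + (9 + 2244 - 3009)) = 1/(√2851521 - 756) = 1/(-756 + √2851521)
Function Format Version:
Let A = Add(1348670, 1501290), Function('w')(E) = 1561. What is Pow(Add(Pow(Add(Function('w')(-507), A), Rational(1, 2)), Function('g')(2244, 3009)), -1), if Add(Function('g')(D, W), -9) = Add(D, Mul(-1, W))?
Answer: Add(Rational(252, 759995), Mul(Rational(1, 2279985), Pow(2851521, Rational(1, 2)))) ≈ 0.0010722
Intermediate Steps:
Function('g')(D, W) = Add(9, D, Mul(-1, W)) (Function('g')(D, W) = Add(9, Add(D, Mul(-1, W))) = Add(9, D, Mul(-1, W)))
A = 2849960
Pow(Add(Pow(Add(Function('w')(-507), A), Rational(1, 2)), Function('g')(2244, 3009)), -1) = Pow(Add(Pow(Add(1561, 2849960), Rational(1, 2)), Add(9, 2244, Mul(-1, 3009))), -1) = Pow(Add(Pow(2851521, Rational(1, 2)), Add(9, 2244, -3009)), -1) = Pow(Add(Pow(2851521, Rational(1, 2)), -756), -1) = Pow(Add(-756, Pow(2851521, Rational(1, 2))), -1)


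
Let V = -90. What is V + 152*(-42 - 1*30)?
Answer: -11034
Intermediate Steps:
V + 152*(-42 - 1*30) = -90 + 152*(-42 - 1*30) = -90 + 152*(-42 - 30) = -90 + 152*(-72) = -90 - 10944 = -11034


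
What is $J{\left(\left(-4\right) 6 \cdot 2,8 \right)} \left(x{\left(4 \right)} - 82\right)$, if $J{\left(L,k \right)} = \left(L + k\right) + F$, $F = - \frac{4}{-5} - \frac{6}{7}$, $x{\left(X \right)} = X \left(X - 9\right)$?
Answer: $\frac{143004}{35} \approx 4085.8$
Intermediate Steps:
$x{\left(X \right)} = X \left(-9 + X\right)$
$F = - \frac{2}{35}$ ($F = \left(-4\right) \left(- \frac{1}{5}\right) - \frac{6}{7} = \frac{4}{5} - \frac{6}{7} = - \frac{2}{35} \approx -0.057143$)
$J{\left(L,k \right)} = - \frac{2}{35} + L + k$ ($J{\left(L,k \right)} = \left(L + k\right) - \frac{2}{35} = - \frac{2}{35} + L + k$)
$J{\left(\left(-4\right) 6 \cdot 2,8 \right)} \left(x{\left(4 \right)} - 82\right) = \left(- \frac{2}{35} + \left(-4\right) 6 \cdot 2 + 8\right) \left(4 \left(-9 + 4\right) - 82\right) = \left(- \frac{2}{35} - 48 + 8\right) \left(4 \left(-5\right) - 82\right) = \left(- \frac{2}{35} - 48 + 8\right) \left(-20 - 82\right) = \left(- \frac{1402}{35}\right) \left(-102\right) = \frac{143004}{35}$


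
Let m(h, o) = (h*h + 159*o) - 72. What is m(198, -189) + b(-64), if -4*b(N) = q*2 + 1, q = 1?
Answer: 36321/4 ≈ 9080.3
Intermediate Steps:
m(h, o) = -72 + h**2 + 159*o (m(h, o) = (h**2 + 159*o) - 72 = -72 + h**2 + 159*o)
b(N) = -3/4 (b(N) = -(1*2 + 1)/4 = -(2 + 1)/4 = -1/4*3 = -3/4)
m(198, -189) + b(-64) = (-72 + 198**2 + 159*(-189)) - 3/4 = (-72 + 39204 - 30051) - 3/4 = 9081 - 3/4 = 36321/4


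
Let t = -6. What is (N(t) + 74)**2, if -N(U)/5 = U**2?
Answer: 11236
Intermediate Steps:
N(U) = -5*U**2
(N(t) + 74)**2 = (-5*(-6)**2 + 74)**2 = (-5*36 + 74)**2 = (-180 + 74)**2 = (-106)**2 = 11236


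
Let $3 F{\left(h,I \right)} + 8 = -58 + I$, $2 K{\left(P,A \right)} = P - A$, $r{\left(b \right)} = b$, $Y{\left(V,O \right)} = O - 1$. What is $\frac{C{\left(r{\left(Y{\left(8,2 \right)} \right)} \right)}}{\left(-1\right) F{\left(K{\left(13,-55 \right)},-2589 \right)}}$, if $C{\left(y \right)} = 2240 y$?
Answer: $\frac{448}{177} \approx 2.5311$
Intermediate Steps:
$Y{\left(V,O \right)} = -1 + O$
$K{\left(P,A \right)} = \frac{P}{2} - \frac{A}{2}$ ($K{\left(P,A \right)} = \frac{P - A}{2} = \frac{P}{2} - \frac{A}{2}$)
$F{\left(h,I \right)} = -22 + \frac{I}{3}$ ($F{\left(h,I \right)} = - \frac{8}{3} + \frac{-58 + I}{3} = - \frac{8}{3} + \left(- \frac{58}{3} + \frac{I}{3}\right) = -22 + \frac{I}{3}$)
$\frac{C{\left(r{\left(Y{\left(8,2 \right)} \right)} \right)}}{\left(-1\right) F{\left(K{\left(13,-55 \right)},-2589 \right)}} = \frac{2240 \left(-1 + 2\right)}{\left(-1\right) \left(-22 + \frac{1}{3} \left(-2589\right)\right)} = \frac{2240 \cdot 1}{\left(-1\right) \left(-22 - 863\right)} = \frac{2240}{\left(-1\right) \left(-885\right)} = \frac{2240}{885} = 2240 \cdot \frac{1}{885} = \frac{448}{177}$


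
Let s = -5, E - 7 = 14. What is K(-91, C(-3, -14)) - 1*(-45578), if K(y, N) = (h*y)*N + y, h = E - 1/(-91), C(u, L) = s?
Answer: 55047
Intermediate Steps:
E = 21 (E = 7 + 14 = 21)
C(u, L) = -5
h = 1912/91 (h = 21 - 1/(-91) = 21 - 1*(-1/91) = 21 + 1/91 = 1912/91 ≈ 21.011)
K(y, N) = y + 1912*N*y/91 (K(y, N) = (1912*y/91)*N + y = 1912*N*y/91 + y = y + 1912*N*y/91)
K(-91, C(-3, -14)) - 1*(-45578) = (1/91)*(-91)*(91 + 1912*(-5)) - 1*(-45578) = (1/91)*(-91)*(91 - 9560) + 45578 = (1/91)*(-91)*(-9469) + 45578 = 9469 + 45578 = 55047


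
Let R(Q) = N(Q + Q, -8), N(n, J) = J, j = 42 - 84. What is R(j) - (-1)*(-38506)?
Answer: -38514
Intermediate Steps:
j = -42
R(Q) = -8
R(j) - (-1)*(-38506) = -8 - (-1)*(-38506) = -8 - 1*38506 = -8 - 38506 = -38514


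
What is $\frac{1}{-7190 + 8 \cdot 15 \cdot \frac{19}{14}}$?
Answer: $- \frac{7}{49190} \approx -0.00014231$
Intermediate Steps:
$\frac{1}{-7190 + 8 \cdot 15 \cdot \frac{19}{14}} = \frac{1}{-7190 + 120 \cdot 19 \cdot \frac{1}{14}} = \frac{1}{-7190 + 120 \cdot \frac{19}{14}} = \frac{1}{-7190 + \frac{1140}{7}} = \frac{1}{- \frac{49190}{7}} = - \frac{7}{49190}$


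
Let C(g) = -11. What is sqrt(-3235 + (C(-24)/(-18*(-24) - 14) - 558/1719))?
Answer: I*sqrt(170433640666)/7258 ≈ 56.88*I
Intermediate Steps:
sqrt(-3235 + (C(-24)/(-18*(-24) - 14) - 558/1719)) = sqrt(-3235 + (-11/(-18*(-24) - 14) - 558/1719)) = sqrt(-3235 + (-11/(432 - 14) - 558*1/1719)) = sqrt(-3235 + (-11/418 - 62/191)) = sqrt(-3235 + (-11*1/418 - 62/191)) = sqrt(-3235 + (-1/38 - 62/191)) = sqrt(-3235 - 2547/7258) = sqrt(-23482177/7258) = I*sqrt(170433640666)/7258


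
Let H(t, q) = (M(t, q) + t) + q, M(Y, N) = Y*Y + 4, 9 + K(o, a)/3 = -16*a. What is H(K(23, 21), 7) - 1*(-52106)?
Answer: 1122307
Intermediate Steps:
K(o, a) = -27 - 48*a (K(o, a) = -27 + 3*(-16*a) = -27 - 48*a)
M(Y, N) = 4 + Y² (M(Y, N) = Y² + 4 = 4 + Y²)
H(t, q) = 4 + q + t + t² (H(t, q) = ((4 + t²) + t) + q = (4 + t + t²) + q = 4 + q + t + t²)
H(K(23, 21), 7) - 1*(-52106) = (4 + 7 + (-27 - 48*21) + (-27 - 48*21)²) - 1*(-52106) = (4 + 7 + (-27 - 1008) + (-27 - 1008)²) + 52106 = (4 + 7 - 1035 + (-1035)²) + 52106 = (4 + 7 - 1035 + 1071225) + 52106 = 1070201 + 52106 = 1122307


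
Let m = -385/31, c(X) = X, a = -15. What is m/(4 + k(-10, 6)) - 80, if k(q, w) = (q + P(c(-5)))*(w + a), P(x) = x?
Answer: -345105/4309 ≈ -80.089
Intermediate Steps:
k(q, w) = (-15 + w)*(-5 + q) (k(q, w) = (q - 5)*(w - 15) = (-5 + q)*(-15 + w) = (-15 + w)*(-5 + q))
m = -385/31 (m = -385*1/31 = -385/31 ≈ -12.419)
m/(4 + k(-10, 6)) - 80 = -385/(31*(4 + (75 - 15*(-10) - 5*6 - 10*6))) - 80 = -385/(31*(4 + (75 + 150 - 30 - 60))) - 80 = -385/(31*(4 + 135)) - 80 = -385/31/139 - 80 = -385/31*1/139 - 80 = -385/4309 - 80 = -345105/4309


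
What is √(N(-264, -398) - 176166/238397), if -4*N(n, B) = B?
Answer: √22451595800774/476794 ≈ 9.9379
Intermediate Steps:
N(n, B) = -B/4
√(N(-264, -398) - 176166/238397) = √(-¼*(-398) - 176166/238397) = √(199/2 - 176166*1/238397) = √(199/2 - 176166/238397) = √(47088671/476794) = √22451595800774/476794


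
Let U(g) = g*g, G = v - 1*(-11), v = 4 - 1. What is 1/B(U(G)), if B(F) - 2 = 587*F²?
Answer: 1/22550194 ≈ 4.4346e-8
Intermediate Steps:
v = 3
G = 14 (G = 3 - 1*(-11) = 3 + 11 = 14)
U(g) = g²
B(F) = 2 + 587*F²
1/B(U(G)) = 1/(2 + 587*(14²)²) = 1/(2 + 587*196²) = 1/(2 + 587*38416) = 1/(2 + 22550192) = 1/22550194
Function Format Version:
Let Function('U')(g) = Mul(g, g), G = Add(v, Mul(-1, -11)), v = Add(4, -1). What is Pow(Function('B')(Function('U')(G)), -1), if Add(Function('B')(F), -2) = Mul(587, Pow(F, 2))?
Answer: Rational(1, 22550194) ≈ 4.4346e-8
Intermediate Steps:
v = 3
G = 14 (G = Add(3, Mul(-1, -11)) = Add(3, 11) = 14)
Function('U')(g) = Pow(g, 2)
Function('B')(F) = Add(2, Mul(587, Pow(F, 2)))
Pow(Function('B')(Function('U')(G)), -1) = Pow(Add(2, Mul(587, Pow(Pow(14, 2), 2))), -1) = Pow(Add(2, Mul(587, Pow(196, 2))), -1) = Pow(Add(2, Mul(587, 38416)), -1) = Pow(Add(2, 22550192), -1) = Pow(22550194, -1) = Rational(1, 22550194)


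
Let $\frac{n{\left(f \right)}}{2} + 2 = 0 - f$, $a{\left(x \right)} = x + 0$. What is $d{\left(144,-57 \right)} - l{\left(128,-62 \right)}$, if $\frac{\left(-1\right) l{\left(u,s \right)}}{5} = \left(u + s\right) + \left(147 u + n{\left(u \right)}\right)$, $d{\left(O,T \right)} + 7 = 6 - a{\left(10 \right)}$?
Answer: $93099$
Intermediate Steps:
$a{\left(x \right)} = x$
$n{\left(f \right)} = -4 - 2 f$ ($n{\left(f \right)} = -4 + 2 \left(0 - f\right) = -4 + 2 \left(- f\right) = -4 - 2 f$)
$d{\left(O,T \right)} = -11$ ($d{\left(O,T \right)} = -7 + \left(6 - 10\right) = -7 - 4 = -11$)
$l{\left(u,s \right)} = 20 - 730 u - 5 s$ ($l{\left(u,s \right)} = - 5 \left(\left(u + s\right) + \left(147 u - \left(4 + 2 u\right)\right)\right) = - 5 \left(\left(s + u\right) + \left(-4 + 145 u\right)\right) = - 5 \left(-4 + s + 146 u\right) = 20 - 730 u - 5 s$)
$d{\left(144,-57 \right)} - l{\left(128,-62 \right)} = -11 - \left(20 - 93440 - -310\right) = -11 - \left(20 - 93440 + 310\right) = -11 - -93110 = -11 + 93110 = 93099$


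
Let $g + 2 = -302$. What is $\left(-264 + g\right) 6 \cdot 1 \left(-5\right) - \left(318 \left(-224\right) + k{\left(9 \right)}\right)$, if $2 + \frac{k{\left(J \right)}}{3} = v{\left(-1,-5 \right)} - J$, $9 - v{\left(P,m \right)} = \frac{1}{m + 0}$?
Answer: $\frac{441387}{5} \approx 88277.0$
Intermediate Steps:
$v{\left(P,m \right)} = 9 - \frac{1}{m}$ ($v{\left(P,m \right)} = 9 - \frac{1}{m + 0} = 9 - \frac{1}{m}$)
$k{\left(J \right)} = \frac{108}{5} - 3 J$ ($k{\left(J \right)} = -6 + 3 \left(\left(9 - \frac{1}{-5}\right) - J\right) = -6 + 3 \left(\left(9 - - \frac{1}{5}\right) - J\right) = -6 + 3 \left(\left(9 + \frac{1}{5}\right) - J\right) = -6 + 3 \left(\frac{46}{5} - J\right) = -6 - \left(- \frac{138}{5} + 3 J\right) = \frac{108}{5} - 3 J$)
$g = -304$ ($g = -2 - 302 = -304$)
$\left(-264 + g\right) 6 \cdot 1 \left(-5\right) - \left(318 \left(-224\right) + k{\left(9 \right)}\right) = \left(-264 - 304\right) 6 \cdot 1 \left(-5\right) - \left(318 \left(-224\right) + \left(\frac{108}{5} - 27\right)\right) = - 568 \cdot 6 \left(-5\right) - \left(-71232 + \left(\frac{108}{5} - 27\right)\right) = \left(-568\right) \left(-30\right) - \left(-71232 - \frac{27}{5}\right) = 17040 - - \frac{356187}{5} = 17040 + \frac{356187}{5} = \frac{441387}{5}$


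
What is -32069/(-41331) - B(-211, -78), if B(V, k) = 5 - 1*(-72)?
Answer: -3150418/41331 ≈ -76.224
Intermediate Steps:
B(V, k) = 77 (B(V, k) = 5 + 72 = 77)
-32069/(-41331) - B(-211, -78) = -32069/(-41331) - 1*77 = -32069*(-1/41331) - 77 = 32069/41331 - 77 = -3150418/41331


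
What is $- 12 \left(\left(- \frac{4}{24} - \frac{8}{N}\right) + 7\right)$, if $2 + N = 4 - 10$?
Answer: $-94$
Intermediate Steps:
$N = -8$ ($N = -2 + \left(4 - 10\right) = -2 - 6 = -8$)
$- 12 \left(\left(- \frac{4}{24} - \frac{8}{N}\right) + 7\right) = - 12 \left(\left(- \frac{4}{24} - \frac{8}{-8}\right) + 7\right) = - 12 \left(\left(\left(-4\right) \frac{1}{24} - -1\right) + 7\right) = - 12 \left(\left(- \frac{1}{6} + 1\right) + 7\right) = - 12 \left(\frac{5}{6} + 7\right) = \left(-12\right) \frac{47}{6} = -94$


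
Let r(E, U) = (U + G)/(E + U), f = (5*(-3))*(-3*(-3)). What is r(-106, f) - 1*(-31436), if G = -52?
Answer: 7576263/241 ≈ 31437.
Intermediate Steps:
f = -135 (f = -15*9 = -135)
r(E, U) = (-52 + U)/(E + U) (r(E, U) = (U - 52)/(E + U) = (-52 + U)/(E + U))
r(-106, f) - 1*(-31436) = (-52 - 135)/(-106 - 135) - 1*(-31436) = -187/(-241) + 31436 = -1/241*(-187) + 31436 = 187/241 + 31436 = 7576263/241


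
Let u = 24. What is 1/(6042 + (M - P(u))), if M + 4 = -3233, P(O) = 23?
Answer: 1/2782 ≈ 0.00035945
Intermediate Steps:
M = -3237 (M = -4 - 3233 = -3237)
1/(6042 + (M - P(u))) = 1/(6042 + (-3237 - 1*23)) = 1/(6042 + (-3237 - 23)) = 1/(6042 - 3260) = 1/2782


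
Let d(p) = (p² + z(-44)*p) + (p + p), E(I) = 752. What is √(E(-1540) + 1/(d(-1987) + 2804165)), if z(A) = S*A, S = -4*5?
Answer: √187984960350798/499980 ≈ 27.423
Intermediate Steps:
S = -20
z(A) = -20*A
d(p) = p² + 882*p (d(p) = (p² + (-20*(-44))*p) + (p + p) = (p² + 880*p) + 2*p = p² + 882*p)
√(E(-1540) + 1/(d(-1987) + 2804165)) = √(752 + 1/(-1987*(882 - 1987) + 2804165)) = √(752 + 1/(-1987*(-1105) + 2804165)) = √(752 + 1/(2195635 + 2804165)) = √(752 + 1/4999800) = √(3759849601/4999800) = √187984960350798/499980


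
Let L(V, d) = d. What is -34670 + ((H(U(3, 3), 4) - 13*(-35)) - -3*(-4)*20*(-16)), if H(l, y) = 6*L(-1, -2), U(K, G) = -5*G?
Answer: -30387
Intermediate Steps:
H(l, y) = -12 (H(l, y) = 6*(-2) = -12)
-34670 + ((H(U(3, 3), 4) - 13*(-35)) - -3*(-4)*20*(-16)) = -34670 + ((-12 - 13*(-35)) - -3*(-4)*20*(-16)) = -34670 + ((-12 + 455) - 12*20*(-16)) = -34670 + (443 - 240*(-16)) = -34670 + (443 - 1*(-3840)) = -34670 + (443 + 3840) = -34670 + 4283 = -30387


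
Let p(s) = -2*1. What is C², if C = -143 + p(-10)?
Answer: 21025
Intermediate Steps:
p(s) = -2
C = -145 (C = -143 - 2 = -145)
C² = (-145)² = 21025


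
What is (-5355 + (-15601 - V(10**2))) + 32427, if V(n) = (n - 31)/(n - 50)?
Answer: 573481/50 ≈ 11470.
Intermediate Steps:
V(n) = (-31 + n)/(-50 + n)
(-5355 + (-15601 - V(10**2))) + 32427 = (-5355 + (-15601 - (-31 + 10**2)/(-50 + 10**2))) + 32427 = (-5355 + (-15601 - (-31 + 100)/(-50 + 100))) + 32427 = (-5355 + (-15601 - 69/50)) + 32427 = (-5355 - 780119/50) + 32427 = -1047869/50 + 32427 = 573481/50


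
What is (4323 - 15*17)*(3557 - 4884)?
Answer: -5398236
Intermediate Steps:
(4323 - 15*17)*(3557 - 4884) = (4323 - 255)*(-1327) = 4068*(-1327) = -5398236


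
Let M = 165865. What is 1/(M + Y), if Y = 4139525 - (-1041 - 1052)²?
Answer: -1/75259 ≈ -1.3287e-5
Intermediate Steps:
Y = -241124 (Y = 4139525 - 1*(-2093)² = 4139525 - 1*4380649 = 4139525 - 4380649 = -241124)
1/(M + Y) = 1/(165865 - 241124) = 1/(-75259) = -1/75259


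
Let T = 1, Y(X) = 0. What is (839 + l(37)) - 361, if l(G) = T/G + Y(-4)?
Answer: 17687/37 ≈ 478.03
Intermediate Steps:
l(G) = 1/G (l(G) = 1/G + 0 = 1/G)
(839 + l(37)) - 361 = (839 + 1/37) - 361 = 31044/37 - 361 = 17687/37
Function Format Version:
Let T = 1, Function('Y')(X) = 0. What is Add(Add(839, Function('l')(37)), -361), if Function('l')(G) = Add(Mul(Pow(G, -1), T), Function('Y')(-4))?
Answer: Rational(17687, 37) ≈ 478.03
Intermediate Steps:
Function('l')(G) = Pow(G, -1) (Function('l')(G) = Add(Mul(Pow(G, -1), 1), 0) = Add(Pow(G, -1), 0) = Pow(G, -1))
Add(Add(839, Function('l')(37)), -361) = Add(Add(839, Pow(37, -1)), -361) = Add(Add(839, Rational(1, 37)), -361) = Add(Rational(31044, 37), -361) = Rational(17687, 37)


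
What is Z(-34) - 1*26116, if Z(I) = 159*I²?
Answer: 157688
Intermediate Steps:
Z(-34) - 1*26116 = 159*(-34)² - 1*26116 = 159*1156 - 26116 = 183804 - 26116 = 157688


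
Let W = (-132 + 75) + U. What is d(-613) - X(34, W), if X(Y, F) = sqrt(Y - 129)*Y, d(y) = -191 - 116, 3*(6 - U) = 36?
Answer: -307 - 34*I*sqrt(95) ≈ -307.0 - 331.39*I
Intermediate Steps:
U = -6 (U = 6 - 1/3*36 = 6 - 12 = -6)
d(y) = -307
W = -63 (W = (-132 + 75) - 6 = -57 - 6 = -63)
X(Y, F) = Y*sqrt(-129 + Y) (X(Y, F) = sqrt(-129 + Y)*Y = Y*sqrt(-129 + Y))
d(-613) - X(34, W) = -307 - 34*sqrt(-129 + 34) = -307 - 34*sqrt(-95) = -307 - 34*I*sqrt(95)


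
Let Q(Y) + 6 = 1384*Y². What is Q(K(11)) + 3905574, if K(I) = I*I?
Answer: 24168712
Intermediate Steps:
K(I) = I²
Q(Y) = -6 + 1384*Y²
Q(K(11)) + 3905574 = (-6 + 1384*(11²)²) + 3905574 = (-6 + 1384*121²) + 3905574 = (-6 + 1384*14641) + 3905574 = (-6 + 20263144) + 3905574 = 20263138 + 3905574 = 24168712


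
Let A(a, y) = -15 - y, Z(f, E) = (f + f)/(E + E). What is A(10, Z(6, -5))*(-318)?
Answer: 21942/5 ≈ 4388.4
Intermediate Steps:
Z(f, E) = f/E (Z(f, E) = (2*f)/((2*E)) = (2*f)*(1/(2*E)) = f/E)
A(10, Z(6, -5))*(-318) = (-15 - 6/(-5))*(-318) = (-15 - 6*(-1)/5)*(-318) = (-15 - 1*(-6/5))*(-318) = (-15 + 6/5)*(-318) = -69/5*(-318) = 21942/5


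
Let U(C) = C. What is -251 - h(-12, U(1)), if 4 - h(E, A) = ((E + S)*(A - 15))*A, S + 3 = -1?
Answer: -31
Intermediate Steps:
S = -4 (S = -3 - 1 = -4)
h(E, A) = 4 - A*(-15 + A)*(-4 + E) (h(E, A) = 4 - (E - 4)*(A - 15)*A = 4 - (-4 + E)*(-15 + A)*A = 4 - (-15 + A)*(-4 + E)*A = 4 - A*(-15 + A)*(-4 + E))
-251 - h(-12, U(1)) = -251 - (4 - 60*1 + 4*1² - 1*(-12)*1² + 15*1*(-12)) = -251 - (4 - 60 + 4*1 - 1*(-12)*1 - 180) = -251 - (4 - 60 + 4 + 12 - 180) = -251 - 1*(-220) = -251 + 220 = -31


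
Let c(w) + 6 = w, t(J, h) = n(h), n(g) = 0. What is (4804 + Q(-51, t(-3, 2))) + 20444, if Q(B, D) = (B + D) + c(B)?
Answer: 25140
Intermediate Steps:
t(J, h) = 0
c(w) = -6 + w
Q(B, D) = -6 + D + 2*B (Q(B, D) = (B + D) + (-6 + B) = -6 + D + 2*B)
(4804 + Q(-51, t(-3, 2))) + 20444 = (4804 + (-6 + 0 + 2*(-51))) + 20444 = (4804 + (-6 + 0 - 102)) + 20444 = (4804 - 108) + 20444 = 4696 + 20444 = 25140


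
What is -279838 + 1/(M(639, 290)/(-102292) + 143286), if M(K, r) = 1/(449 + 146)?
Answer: -2440445328498414742/8720921849639 ≈ -2.7984e+5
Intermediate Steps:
M(K, r) = 1/595
-279838 + 1/(M(639, 290)/(-102292) + 143286) = -279838 + 1/((1/595)/(-102292) + 143286) = -279838 + 1/((1/595)*(-1/102292) + 143286) = -279838 + 1/(-1/60863740 + 143286) = -279838 + 1/(8720921849639/60863740) = -279838 + 60863740/8720921849639 = -2440445328498414742/8720921849639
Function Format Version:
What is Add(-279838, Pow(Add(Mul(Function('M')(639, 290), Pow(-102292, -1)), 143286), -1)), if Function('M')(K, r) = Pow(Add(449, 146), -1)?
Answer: Rational(-2440445328498414742, 8720921849639) ≈ -2.7984e+5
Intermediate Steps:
Function('M')(K, r) = Rational(1, 595) (Function('M')(K, r) = Pow(595, -1) = Rational(1, 595))
Add(-279838, Pow(Add(Mul(Function('M')(639, 290), Pow(-102292, -1)), 143286), -1)) = Add(-279838, Pow(Add(Mul(Rational(1, 595), Pow(-102292, -1)), 143286), -1)) = Add(-279838, Pow(Add(Mul(Rational(1, 595), Rational(-1, 102292)), 143286), -1)) = Add(-279838, Pow(Add(Rational(-1, 60863740), 143286), -1)) = Add(-279838, Pow(Rational(8720921849639, 60863740), -1)) = Add(-279838, Rational(60863740, 8720921849639)) = Rational(-2440445328498414742, 8720921849639)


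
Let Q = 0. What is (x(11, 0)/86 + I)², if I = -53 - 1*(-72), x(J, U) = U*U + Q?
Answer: 361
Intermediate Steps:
x(J, U) = U² (x(J, U) = U*U + 0 = U² + 0 = U²)
I = 19 (I = -53 + 72 = 19)
(x(11, 0)/86 + I)² = (0²/86 + 19)² = (0*(1/86) + 19)² = (0 + 19)² = 19² = 361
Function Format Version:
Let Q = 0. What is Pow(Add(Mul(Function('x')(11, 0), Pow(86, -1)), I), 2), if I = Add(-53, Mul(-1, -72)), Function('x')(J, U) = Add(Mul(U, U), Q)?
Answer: 361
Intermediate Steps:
Function('x')(J, U) = Pow(U, 2) (Function('x')(J, U) = Add(Mul(U, U), 0) = Add(Pow(U, 2), 0) = Pow(U, 2))
I = 19 (I = Add(-53, 72) = 19)
Pow(Add(Mul(Function('x')(11, 0), Pow(86, -1)), I), 2) = Pow(Add(Mul(Pow(0, 2), Pow(86, -1)), 19), 2) = Pow(Add(Mul(0, Rational(1, 86)), 19), 2) = Pow(Add(0, 19), 2) = Pow(19, 2) = 361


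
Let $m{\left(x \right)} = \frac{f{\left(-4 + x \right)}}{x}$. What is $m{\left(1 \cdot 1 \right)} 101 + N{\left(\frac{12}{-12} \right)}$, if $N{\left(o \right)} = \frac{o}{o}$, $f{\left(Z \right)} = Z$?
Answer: $-302$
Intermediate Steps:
$m{\left(x \right)} = \frac{-4 + x}{x}$
$N{\left(o \right)} = 1$
$m{\left(1 \cdot 1 \right)} 101 + N{\left(\frac{12}{-12} \right)} = \frac{-4 + 1 \cdot 1}{1 \cdot 1} \cdot 101 + 1 = \frac{-4 + 1}{1} \cdot 101 + 1 = 1 \left(-3\right) 101 + 1 = \left(-3\right) 101 + 1 = -303 + 1 = -302$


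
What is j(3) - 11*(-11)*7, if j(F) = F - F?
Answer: 847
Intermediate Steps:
j(F) = 0
j(3) - 11*(-11)*7 = 0 - 11*(-11)*7 = 0 + 121*7 = 0 + 847 = 847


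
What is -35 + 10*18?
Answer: 145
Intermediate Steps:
-35 + 10*18 = -35 + 180 = 145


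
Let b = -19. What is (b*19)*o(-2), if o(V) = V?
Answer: 722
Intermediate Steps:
(b*19)*o(-2) = -19*19*(-2) = -361*(-2) = 722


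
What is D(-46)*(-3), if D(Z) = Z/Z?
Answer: -3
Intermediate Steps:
D(Z) = 1
D(-46)*(-3) = 1*(-3) = -3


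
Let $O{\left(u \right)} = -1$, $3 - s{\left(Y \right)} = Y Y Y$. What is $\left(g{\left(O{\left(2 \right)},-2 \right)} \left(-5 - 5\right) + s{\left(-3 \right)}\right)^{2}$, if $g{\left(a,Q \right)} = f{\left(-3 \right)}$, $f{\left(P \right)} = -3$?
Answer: $3600$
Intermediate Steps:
$s{\left(Y \right)} = 3 - Y^{3}$ ($s{\left(Y \right)} = 3 - Y Y Y = 3 - Y^{2} Y = 3 - Y^{3}$)
$g{\left(a,Q \right)} = -3$
$\left(g{\left(O{\left(2 \right)},-2 \right)} \left(-5 - 5\right) + s{\left(-3 \right)}\right)^{2} = \left(- 3 \left(-5 - 5\right) + \left(3 - \left(-3\right)^{3}\right)\right)^{2} = \left(\left(-3\right) \left(-10\right) + \left(3 - -27\right)\right)^{2} = \left(30 + \left(3 + 27\right)\right)^{2} = \left(30 + 30\right)^{2} = 60^{2} = 3600$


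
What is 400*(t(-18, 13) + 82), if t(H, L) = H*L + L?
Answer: -55600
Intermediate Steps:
t(H, L) = L + H*L
400*(t(-18, 13) + 82) = 400*(13*(1 - 18) + 82) = 400*(13*(-17) + 82) = 400*(-221 + 82) = 400*(-139) = -55600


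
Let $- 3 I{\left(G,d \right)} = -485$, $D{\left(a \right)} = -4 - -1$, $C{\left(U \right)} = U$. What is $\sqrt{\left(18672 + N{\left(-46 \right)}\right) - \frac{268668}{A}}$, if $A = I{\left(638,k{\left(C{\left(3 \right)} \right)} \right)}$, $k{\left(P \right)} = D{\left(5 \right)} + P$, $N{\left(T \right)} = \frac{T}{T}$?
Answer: $\frac{\sqrt{4001444485}}{485} \approx 130.43$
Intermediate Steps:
$N{\left(T \right)} = 1$
$D{\left(a \right)} = -3$ ($D{\left(a \right)} = -4 + 1 = -3$)
$k{\left(P \right)} = -3 + P$
$I{\left(G,d \right)} = \frac{485}{3}$ ($I{\left(G,d \right)} = \left(- \frac{1}{3}\right) \left(-485\right) = \frac{485}{3}$)
$A = \frac{485}{3} \approx 161.67$
$\sqrt{\left(18672 + N{\left(-46 \right)}\right) - \frac{268668}{A}} = \sqrt{\left(18672 + 1\right) - \frac{268668}{\frac{485}{3}}} = \sqrt{18673 - \frac{806004}{485}} = \sqrt{\frac{8250401}{485}} = \frac{\sqrt{4001444485}}{485}$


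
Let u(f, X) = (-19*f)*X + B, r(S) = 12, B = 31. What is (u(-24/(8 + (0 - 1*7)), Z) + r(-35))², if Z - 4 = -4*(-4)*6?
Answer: 2083283449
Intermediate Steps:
Z = 100 (Z = 4 - 4*(-4)*6 = 4 + 16*6 = 4 + 96 = 100)
u(f, X) = 31 - 19*X*f (u(f, X) = (-19*f)*X + 31 = -19*X*f + 31 = 31 - 19*X*f)
(u(-24/(8 + (0 - 1*7)), Z) + r(-35))² = ((31 - 19*100*(-24/(8 + (0 - 1*7)))) + 12)² = ((31 - 19*100*(-24/(8 + (0 - 7)))) + 12)² = ((31 - 19*100*(-24/(8 - 7))) + 12)² = ((31 - 19*100*(-24/1)) + 12)² = ((31 - 19*100*(-24*1)) + 12)² = ((31 - 19*100*(-24)) + 12)² = ((31 + 45600) + 12)² = (45631 + 12)² = 45643² = 2083283449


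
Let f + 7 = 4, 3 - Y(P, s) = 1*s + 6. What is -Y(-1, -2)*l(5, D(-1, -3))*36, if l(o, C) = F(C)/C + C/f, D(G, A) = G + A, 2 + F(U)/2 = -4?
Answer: 156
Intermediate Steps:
F(U) = -12 (F(U) = -4 + 2*(-4) = -4 - 8 = -12)
D(G, A) = A + G
Y(P, s) = -3 - s (Y(P, s) = 3 - (1*s + 6) = 3 - (s + 6) = 3 - (6 + s) = 3 + (-6 - s) = -3 - s)
f = -3 (f = -7 + 4 = -3)
l(o, C) = -12/C - C/3 (l(o, C) = -12/C + C/(-3) = -12/C + C*(-⅓) = -12/C - C/3)
-Y(-1, -2)*l(5, D(-1, -3))*36 = -(-3 - 1*(-2))*(-12/(-3 - 1) - (-3 - 1)/3)*36 = -(-3 + 2)*(-12/(-4) - ⅓*(-4))*36 = -(-(-12*(-¼) + 4/3))*36 = -(-(3 + 4/3))*36 = -(-1*13/3)*36 = -(-13)*36/3 = -1*(-156) = 156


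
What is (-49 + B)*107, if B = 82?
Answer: 3531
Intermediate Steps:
(-49 + B)*107 = (-49 + 82)*107 = 33*107 = 3531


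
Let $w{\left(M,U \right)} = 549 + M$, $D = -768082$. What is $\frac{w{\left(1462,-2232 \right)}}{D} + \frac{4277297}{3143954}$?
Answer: $\frac{819748085715}{603703619057} \approx 1.3579$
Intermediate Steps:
$\frac{w{\left(1462,-2232 \right)}}{D} + \frac{4277297}{3143954} = \frac{549 + 1462}{-768082} + \frac{4277297}{3143954} = 2011 \left(- \frac{1}{768082}\right) + 4277297 \cdot \frac{1}{3143954} = - \frac{2011}{768082} + \frac{4277297}{3143954} = \frac{819748085715}{603703619057}$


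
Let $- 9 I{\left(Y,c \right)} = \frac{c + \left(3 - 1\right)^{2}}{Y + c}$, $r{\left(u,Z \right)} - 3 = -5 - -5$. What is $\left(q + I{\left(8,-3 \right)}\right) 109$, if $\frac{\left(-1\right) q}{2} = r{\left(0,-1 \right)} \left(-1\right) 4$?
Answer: $\frac{117611}{45} \approx 2613.6$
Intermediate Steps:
$r{\left(u,Z \right)} = 3$ ($r{\left(u,Z \right)} = 3 - 0 = 3 + \left(-5 + 5\right) = 3 + 0 = 3$)
$I{\left(Y,c \right)} = - \frac{4 + c}{9 \left(Y + c\right)}$ ($I{\left(Y,c \right)} = - \frac{\left(c + \left(3 - 1\right)^{2}\right) \frac{1}{Y + c}}{9} = - \frac{\left(c + 2^{2}\right) \frac{1}{Y + c}}{9} = - \frac{\left(c + 4\right) \frac{1}{Y + c}}{9} = - \frac{\left(4 + c\right) \frac{1}{Y + c}}{9} = - \frac{\frac{1}{Y + c} \left(4 + c\right)}{9} = - \frac{4 + c}{9 \left(Y + c\right)}$)
$q = 24$ ($q = - 2 \cdot 3 \left(-1\right) 4 = - 2 \left(\left(-3\right) 4\right) = \left(-2\right) \left(-12\right) = 24$)
$\left(q + I{\left(8,-3 \right)}\right) 109 = \left(24 + \frac{-4 - -3}{9 \left(8 - 3\right)}\right) 109 = \left(24 + \frac{-4 + 3}{9 \cdot 5}\right) 109 = \left(24 + \frac{1}{9} \cdot \frac{1}{5} \left(-1\right)\right) 109 = \left(24 - \frac{1}{45}\right) 109 = \frac{1079}{45} \cdot 109 = \frac{117611}{45}$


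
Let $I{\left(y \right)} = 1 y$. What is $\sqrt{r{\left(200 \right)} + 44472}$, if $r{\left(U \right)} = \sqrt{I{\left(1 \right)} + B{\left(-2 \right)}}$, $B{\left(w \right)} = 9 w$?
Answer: $\sqrt{44472 + i \sqrt{17}} \approx 210.88 + 0.0098 i$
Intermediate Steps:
$I{\left(y \right)} = y$
$r{\left(U \right)} = i \sqrt{17}$ ($r{\left(U \right)} = \sqrt{1 + 9 \left(-2\right)} = \sqrt{1 - 18} = \sqrt{-17} = i \sqrt{17}$)
$\sqrt{r{\left(200 \right)} + 44472} = \sqrt{i \sqrt{17} + 44472} = \sqrt{44472 + i \sqrt{17}}$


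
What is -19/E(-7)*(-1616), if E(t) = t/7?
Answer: -30704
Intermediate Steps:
E(t) = t/7 (E(t) = t*(1/7) = t/7)
-19/E(-7)*(-1616) = -19/((1/7)*(-7))*(-1616) = -19/(-1)*(-1616) = -19*(-1)*(-1616) = 19*(-1616) = -30704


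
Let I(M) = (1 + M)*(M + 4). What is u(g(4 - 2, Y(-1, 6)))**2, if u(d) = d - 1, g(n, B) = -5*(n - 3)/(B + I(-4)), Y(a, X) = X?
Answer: 1/36 ≈ 0.027778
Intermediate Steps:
I(M) = (1 + M)*(4 + M)
g(n, B) = -5*(-3 + n)/B (g(n, B) = -5*(n - 3)/(B + (4 + (-4)**2 + 5*(-4))) = -5*(-3 + n)/(B + (4 + 16 - 20)) = -5*(-3 + n)/(B + 0) = -5*(-3 + n)/B)
u(d) = -1 + d
u(g(4 - 2, Y(-1, 6)))**2 = (-1 + 5*(3 - (4 - 2))/6)**2 = (-1 + 5*(1/6)*(3 - 1*2))**2 = (-1 + 5*(1/6)*(3 - 2))**2 = (-1 + 5*(1/6)*1)**2 = (-1 + 5/6)**2 = (-1/6)**2 = 1/36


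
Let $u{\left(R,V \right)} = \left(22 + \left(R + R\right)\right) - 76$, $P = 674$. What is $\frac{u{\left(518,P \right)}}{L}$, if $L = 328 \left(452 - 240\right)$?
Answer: $\frac{491}{34768} \approx 0.014122$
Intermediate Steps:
$u{\left(R,V \right)} = -54 + 2 R$ ($u{\left(R,V \right)} = \left(22 + 2 R\right) - 76 = -54 + 2 R$)
$L = 69536$ ($L = 328 \cdot 212 = 69536$)
$\frac{u{\left(518,P \right)}}{L} = \frac{-54 + 2 \cdot 518}{69536} = \left(-54 + 1036\right) \frac{1}{69536} = 982 \cdot \frac{1}{69536} = \frac{491}{34768}$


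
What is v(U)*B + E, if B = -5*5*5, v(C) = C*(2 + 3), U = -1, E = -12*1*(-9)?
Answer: 733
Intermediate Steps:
E = 108 (E = -12*(-9) = 108)
v(C) = 5*C (v(C) = C*5 = 5*C)
B = -125 (B = -25*5 = -125)
v(U)*B + E = (5*(-1))*(-125) + 108 = -5*(-125) + 108 = 625 + 108 = 733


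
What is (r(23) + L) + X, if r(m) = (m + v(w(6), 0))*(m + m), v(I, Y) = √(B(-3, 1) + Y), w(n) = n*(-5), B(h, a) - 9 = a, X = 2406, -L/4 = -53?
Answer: 3676 + 46*√10 ≈ 3821.5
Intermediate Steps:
L = 212 (L = -4*(-53) = 212)
B(h, a) = 9 + a
w(n) = -5*n
v(I, Y) = √(10 + Y) (v(I, Y) = √((9 + 1) + Y) = √(10 + Y))
r(m) = 2*m*(m + √10) (r(m) = (m + √(10 + 0))*(m + m) = (m + √10)*(2*m) = 2*m*(m + √10))
(r(23) + L) + X = (2*23*(23 + √10) + 212) + 2406 = ((1058 + 46*√10) + 212) + 2406 = (1270 + 46*√10) + 2406 = 3676 + 46*√10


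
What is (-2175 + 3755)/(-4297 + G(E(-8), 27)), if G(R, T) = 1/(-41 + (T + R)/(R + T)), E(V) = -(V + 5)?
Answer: -63200/171881 ≈ -0.36770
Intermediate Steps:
E(V) = -5 - V (E(V) = -(5 + V) = -5 - V)
G(R, T) = -1/40 (G(R, T) = 1/(-41 + (R + T)/(R + T)) = 1/(-41 + 1) = 1/(-40) = -1/40)
(-2175 + 3755)/(-4297 + G(E(-8), 27)) = (-2175 + 3755)/(-4297 - 1/40) = 1580/(-171881/40) = 1580*(-40/171881) = -63200/171881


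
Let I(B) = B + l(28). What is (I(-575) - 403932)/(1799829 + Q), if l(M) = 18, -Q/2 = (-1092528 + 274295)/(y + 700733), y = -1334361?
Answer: -128147778046/570210206573 ≈ -0.22474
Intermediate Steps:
Q = -818233/316814 (Q = -2*(-1092528 + 274295)/(-1334361 + 700733) = -(-1636466)/(-633628) = -(-1636466)*(-1)/633628 = -2*818233/633628 = -818233/316814 ≈ -2.5827)
I(B) = 18 + B (I(B) = B + 18 = 18 + B)
(I(-575) - 403932)/(1799829 + Q) = ((18 - 575) - 403932)/(1799829 - 818233/316814) = (-557 - 403932)/(570210206573/316814) = -404489*316814/570210206573 = -128147778046/570210206573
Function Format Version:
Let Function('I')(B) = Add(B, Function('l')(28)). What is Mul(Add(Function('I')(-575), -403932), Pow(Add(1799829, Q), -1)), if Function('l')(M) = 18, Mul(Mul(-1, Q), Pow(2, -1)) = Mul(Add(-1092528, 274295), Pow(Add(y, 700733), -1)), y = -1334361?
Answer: Rational(-128147778046, 570210206573) ≈ -0.22474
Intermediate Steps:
Q = Rational(-818233, 316814) (Q = Mul(-2, Mul(Add(-1092528, 274295), Pow(Add(-1334361, 700733), -1))) = Mul(-2, Mul(-818233, Pow(-633628, -1))) = Mul(-2, Mul(-818233, Rational(-1, 633628))) = Mul(-2, Rational(818233, 633628)) = Rational(-818233, 316814) ≈ -2.5827)
Function('I')(B) = Add(18, B) (Function('I')(B) = Add(B, 18) = Add(18, B))
Mul(Add(Function('I')(-575), -403932), Pow(Add(1799829, Q), -1)) = Mul(Add(Add(18, -575), -403932), Pow(Add(1799829, Rational(-818233, 316814)), -1)) = Mul(Add(-557, -403932), Pow(Rational(570210206573, 316814), -1)) = Mul(-404489, Rational(316814, 570210206573)) = Rational(-128147778046, 570210206573)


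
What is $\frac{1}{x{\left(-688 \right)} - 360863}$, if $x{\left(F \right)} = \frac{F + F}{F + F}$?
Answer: $- \frac{1}{360862} \approx -2.7711 \cdot 10^{-6}$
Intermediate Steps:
$x{\left(F \right)} = 1$ ($x{\left(F \right)} = \frac{2 F}{2 F} = 2 F \frac{1}{2 F} = 1$)
$\frac{1}{x{\left(-688 \right)} - 360863} = \frac{1}{1 - 360863} = \frac{1}{-360862} = - \frac{1}{360862}$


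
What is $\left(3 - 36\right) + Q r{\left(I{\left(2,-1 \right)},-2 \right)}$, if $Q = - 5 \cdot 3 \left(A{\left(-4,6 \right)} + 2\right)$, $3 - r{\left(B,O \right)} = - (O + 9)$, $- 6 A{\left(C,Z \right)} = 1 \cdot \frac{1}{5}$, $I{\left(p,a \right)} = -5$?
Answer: $-328$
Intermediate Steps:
$A{\left(C,Z \right)} = - \frac{1}{30}$ ($A{\left(C,Z \right)} = - \frac{1 \cdot \frac{1}{5}}{6} = \left(- \frac{1}{6}\right) \frac{1}{5} = - \frac{1}{30}$)
$r{\left(B,O \right)} = 12 + O$ ($r{\left(B,O \right)} = 3 - - (O + 9) = 3 - - (9 + O) = 3 - \left(-9 - O\right) = 3 + \left(9 + O\right) = 12 + O$)
$Q = - \frac{59}{2}$ ($Q = - 5 \cdot 3 \left(- \frac{1}{30} + 2\right) = - 5 \cdot 3 \cdot \frac{59}{30} = \left(-5\right) \frac{59}{10} = - \frac{59}{2} \approx -29.5$)
$\left(3 - 36\right) + Q r{\left(I{\left(2,-1 \right)},-2 \right)} = \left(3 - 36\right) - \frac{59 \left(12 - 2\right)}{2} = \left(3 - 36\right) - 295 = -33 - 295 = -328$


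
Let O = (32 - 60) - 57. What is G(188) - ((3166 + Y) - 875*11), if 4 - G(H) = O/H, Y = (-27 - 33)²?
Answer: 538329/188 ≈ 2863.5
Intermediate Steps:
Y = 3600 (Y = (-60)² = 3600)
O = -85 (O = -28 - 57 = -85)
G(H) = 4 + 85/H (G(H) = 4 - (-85)/H = 4 + 85/H)
G(188) - ((3166 + Y) - 875*11) = (4 + 85/188) - ((3166 + 3600) - 875*11) = (4 + 85*(1/188)) - (6766 - 9625) = (4 + 85/188) - 1*(-2859) = 837/188 + 2859 = 538329/188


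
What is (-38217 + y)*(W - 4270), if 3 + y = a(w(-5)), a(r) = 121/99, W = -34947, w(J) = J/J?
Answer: 13489432273/9 ≈ 1.4988e+9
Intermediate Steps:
w(J) = 1
a(r) = 11/9 (a(r) = 121*(1/99) = 11/9)
y = -16/9 (y = -3 + 11/9 = -16/9 ≈ -1.7778)
(-38217 + y)*(W - 4270) = (-38217 - 16/9)*(-34947 - 4270) = -343969/9*(-39217) = 13489432273/9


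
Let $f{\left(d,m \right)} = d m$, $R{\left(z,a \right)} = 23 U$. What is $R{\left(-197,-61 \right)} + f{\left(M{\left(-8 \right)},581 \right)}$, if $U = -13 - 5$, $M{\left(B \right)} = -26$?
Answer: $-15520$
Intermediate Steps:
$U = -18$
$R{\left(z,a \right)} = -414$ ($R{\left(z,a \right)} = 23 \left(-18\right) = -414$)
$R{\left(-197,-61 \right)} + f{\left(M{\left(-8 \right)},581 \right)} = -414 - 15106 = -15520$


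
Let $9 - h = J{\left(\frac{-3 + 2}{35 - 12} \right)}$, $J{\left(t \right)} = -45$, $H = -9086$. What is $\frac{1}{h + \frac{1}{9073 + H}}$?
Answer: $\frac{13}{701} \approx 0.018545$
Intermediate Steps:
$h = 54$ ($h = 9 - -45 = 9 + 45 = 54$)
$\frac{1}{h + \frac{1}{9073 + H}} = \frac{1}{54 + \frac{1}{9073 - 9086}} = \frac{1}{54 + \frac{1}{-13}} = \frac{1}{54 - \frac{1}{13}} = \frac{1}{\frac{701}{13}} = \frac{13}{701}$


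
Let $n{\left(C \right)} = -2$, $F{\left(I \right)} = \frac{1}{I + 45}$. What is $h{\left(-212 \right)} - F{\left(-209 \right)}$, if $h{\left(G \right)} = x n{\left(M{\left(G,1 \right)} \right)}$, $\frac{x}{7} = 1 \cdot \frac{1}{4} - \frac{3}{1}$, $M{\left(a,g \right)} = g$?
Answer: $\frac{6315}{164} \approx 38.506$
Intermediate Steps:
$F{\left(I \right)} = \frac{1}{45 + I}$
$x = - \frac{77}{4}$ ($x = 7 \left(1 \cdot \frac{1}{4} - \frac{3}{1}\right) = 7 \left(1 \cdot \frac{1}{4} - 3\right) = 7 \left(\frac{1}{4} - 3\right) = 7 \left(- \frac{11}{4}\right) = - \frac{77}{4} \approx -19.25$)
$h{\left(G \right)} = \frac{77}{2}$ ($h{\left(G \right)} = \left(- \frac{77}{4}\right) \left(-2\right) = \frac{77}{2}$)
$h{\left(-212 \right)} - F{\left(-209 \right)} = \frac{77}{2} - \frac{1}{45 - 209} = \frac{77}{2} - \frac{1}{-164} = \frac{77}{2} - - \frac{1}{164} = \frac{77}{2} + \frac{1}{164} = \frac{6315}{164}$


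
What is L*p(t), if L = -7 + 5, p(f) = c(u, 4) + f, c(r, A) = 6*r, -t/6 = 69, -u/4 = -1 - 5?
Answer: 540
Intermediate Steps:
u = 24 (u = -4*(-1 - 5) = -4*(-6) = 24)
t = -414 (t = -6*69 = -414)
p(f) = 144 + f (p(f) = 6*24 + f = 144 + f)
L = -2
L*p(t) = -2*(144 - 414) = -2*(-270) = 540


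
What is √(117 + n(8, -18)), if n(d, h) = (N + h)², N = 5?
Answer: √286 ≈ 16.912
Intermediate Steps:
n(d, h) = (5 + h)²
√(117 + n(8, -18)) = √(117 + (5 - 18)²) = √(117 + (-13)²) = √(117 + 169) = √286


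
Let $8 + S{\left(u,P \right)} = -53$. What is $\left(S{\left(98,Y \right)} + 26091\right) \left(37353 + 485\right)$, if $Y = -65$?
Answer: $984923140$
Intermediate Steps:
$S{\left(u,P \right)} = -61$ ($S{\left(u,P \right)} = -8 - 53 = -61$)
$\left(S{\left(98,Y \right)} + 26091\right) \left(37353 + 485\right) = \left(-61 + 26091\right) \left(37353 + 485\right) = 26030 \cdot 37838 = 984923140$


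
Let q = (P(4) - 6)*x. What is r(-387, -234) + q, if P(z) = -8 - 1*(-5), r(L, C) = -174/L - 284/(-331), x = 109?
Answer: -41831885/42699 ≈ -979.69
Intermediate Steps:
r(L, C) = 284/331 - 174/L (r(L, C) = -174/L - 284*(-1/331) = -174/L + 284/331 = 284/331 - 174/L)
P(z) = -3 (P(z) = -8 + 5 = -3)
q = -981 (q = (-3 - 6)*109 = -9*109 = -981)
r(-387, -234) + q = (284/331 - 174/(-387)) - 981 = (284/331 - 174*(-1/387)) - 981 = (284/331 + 58/129) - 981 = 55834/42699 - 981 = -41831885/42699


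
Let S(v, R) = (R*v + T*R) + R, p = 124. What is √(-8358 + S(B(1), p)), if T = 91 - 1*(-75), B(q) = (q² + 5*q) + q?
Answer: √13218 ≈ 114.97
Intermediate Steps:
B(q) = q² + 6*q
T = 166 (T = 91 + 75 = 166)
S(v, R) = 167*R + R*v (S(v, R) = (R*v + 166*R) + R = (166*R + R*v) + R = 167*R + R*v)
√(-8358 + S(B(1), p)) = √(-8358 + 124*(167 + 1*(6 + 1))) = √(-8358 + 124*(167 + 1*7)) = √(-8358 + 124*(167 + 7)) = √(-8358 + 124*174) = √(-8358 + 21576) = √13218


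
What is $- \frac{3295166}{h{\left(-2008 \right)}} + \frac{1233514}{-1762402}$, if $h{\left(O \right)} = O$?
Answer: $\frac{1451232563155}{884725804} \approx 1640.3$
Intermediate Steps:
$- \frac{3295166}{h{\left(-2008 \right)}} + \frac{1233514}{-1762402} = - \frac{3295166}{-2008} + \frac{1233514}{-1762402} = \left(-3295166\right) \left(- \frac{1}{2008}\right) + 1233514 \left(- \frac{1}{1762402}\right) = \frac{1647583}{1004} - \frac{616757}{881201} = \frac{1451232563155}{884725804}$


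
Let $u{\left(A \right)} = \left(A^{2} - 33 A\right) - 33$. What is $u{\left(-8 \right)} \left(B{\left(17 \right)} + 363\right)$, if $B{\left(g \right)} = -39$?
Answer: $95580$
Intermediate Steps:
$u{\left(A \right)} = -33 + A^{2} - 33 A$
$u{\left(-8 \right)} \left(B{\left(17 \right)} + 363\right) = \left(-33 + \left(-8\right)^{2} - -264\right) \left(-39 + 363\right) = \left(-33 + 64 + 264\right) 324 = 295 \cdot 324 = 95580$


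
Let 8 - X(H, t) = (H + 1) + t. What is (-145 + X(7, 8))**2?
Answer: 23409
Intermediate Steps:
X(H, t) = 7 - H - t (X(H, t) = 8 - ((H + 1) + t) = 8 - ((1 + H) + t) = 8 - (1 + H + t) = 8 + (-1 - H - t) = 7 - H - t)
(-145 + X(7, 8))**2 = (-145 + (7 - 1*7 - 1*8))**2 = (-145 + (7 - 7 - 8))**2 = (-145 - 8)**2 = (-153)**2 = 23409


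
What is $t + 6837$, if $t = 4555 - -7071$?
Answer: $18463$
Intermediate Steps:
$t = 11626$ ($t = 4555 + 7071 = 11626$)
$t + 6837 = 11626 + 6837 = 18463$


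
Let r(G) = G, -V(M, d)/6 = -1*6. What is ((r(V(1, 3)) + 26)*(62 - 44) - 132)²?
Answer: 968256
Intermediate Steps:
V(M, d) = 36 (V(M, d) = -(-6)*6 = -6*(-6) = 36)
((r(V(1, 3)) + 26)*(62 - 44) - 132)² = ((36 + 26)*(62 - 44) - 132)² = (62*18 - 132)² = (1116 - 132)² = 984² = 968256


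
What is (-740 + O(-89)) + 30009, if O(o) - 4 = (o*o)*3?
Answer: 53036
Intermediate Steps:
O(o) = 4 + 3*o² (O(o) = 4 + (o*o)*3 = 4 + o²*3 = 4 + 3*o²)
(-740 + O(-89)) + 30009 = (-740 + (4 + 3*(-89)²)) + 30009 = (-740 + (4 + 3*7921)) + 30009 = (-740 + (4 + 23763)) + 30009 = (-740 + 23767) + 30009 = 23027 + 30009 = 53036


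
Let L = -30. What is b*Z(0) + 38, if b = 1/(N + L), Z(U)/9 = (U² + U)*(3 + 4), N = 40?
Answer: 38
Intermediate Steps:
Z(U) = 63*U + 63*U² (Z(U) = 9*((U² + U)*(3 + 4)) = 9*((U + U²)*7) = 9*(7*U + 7*U²) = 63*U + 63*U²)
b = ⅒ (b = 1/(40 - 30) = 1/10 = ⅒ ≈ 0.10000)
b*Z(0) + 38 = (63*0*(1 + 0))/10 + 38 = (63*0*1)/10 + 38 = (⅒)*0 + 38 = 0 + 38 = 38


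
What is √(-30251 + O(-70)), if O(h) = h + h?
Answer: I*√30391 ≈ 174.33*I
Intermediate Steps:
O(h) = 2*h
√(-30251 + O(-70)) = √(-30251 + 2*(-70)) = √(-30251 - 140) = √(-30391) = I*√30391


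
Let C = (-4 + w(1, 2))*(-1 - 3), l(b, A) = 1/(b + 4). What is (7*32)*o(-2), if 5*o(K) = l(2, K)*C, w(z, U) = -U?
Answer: 896/5 ≈ 179.20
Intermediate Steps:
l(b, A) = 1/(4 + b)
C = 24 (C = (-4 - 1*2)*(-1 - 3) = (-4 - 2)*(-4) = -6*(-4) = 24)
o(K) = 4/5 (o(K) = (24/(4 + 2))/5 = (24/6)/5 = ((1/6)*24)/5 = (1/5)*4 = 4/5)
(7*32)*o(-2) = (7*32)*(4/5) = 224*(4/5) = 896/5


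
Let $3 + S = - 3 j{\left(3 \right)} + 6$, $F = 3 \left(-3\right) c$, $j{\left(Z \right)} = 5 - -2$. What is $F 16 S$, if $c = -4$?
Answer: $-10368$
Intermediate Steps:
$j{\left(Z \right)} = 7$ ($j{\left(Z \right)} = 5 + 2 = 7$)
$F = 36$ ($F = 3 \left(-3\right) \left(-4\right) = \left(-9\right) \left(-4\right) = 36$)
$S = -18$ ($S = -3 + \left(\left(-3\right) 7 + 6\right) = -3 + \left(-21 + 6\right) = -3 - 15 = -18$)
$F 16 S = 36 \cdot 16 \left(-18\right) = 576 \left(-18\right) = -10368$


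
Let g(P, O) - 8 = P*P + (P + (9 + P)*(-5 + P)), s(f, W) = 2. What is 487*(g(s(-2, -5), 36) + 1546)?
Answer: 743649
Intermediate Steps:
g(P, O) = 8 + P + P**2 + (-5 + P)*(9 + P) (g(P, O) = 8 + (P*P + (P + (9 + P)*(-5 + P))) = 8 + (P**2 + (P + (-5 + P)*(9 + P))) = 8 + (P + P**2 + (-5 + P)*(9 + P)) = 8 + P + P**2 + (-5 + P)*(9 + P))
487*(g(s(-2, -5), 36) + 1546) = 487*((-37 + 2*2**2 + 5*2) + 1546) = 487*((-37 + 2*4 + 10) + 1546) = 487*((-37 + 8 + 10) + 1546) = 487*(-19 + 1546) = 487*1527 = 743649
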